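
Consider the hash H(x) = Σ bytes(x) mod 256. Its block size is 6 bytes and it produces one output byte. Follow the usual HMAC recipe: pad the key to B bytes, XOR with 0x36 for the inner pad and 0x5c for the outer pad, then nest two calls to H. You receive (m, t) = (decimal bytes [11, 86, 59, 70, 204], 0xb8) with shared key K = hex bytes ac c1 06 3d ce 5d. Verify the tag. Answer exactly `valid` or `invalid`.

valid

Key hex bytes ac c1 06 3d ce 5d is exactly B = 6 bytes: K' = ac c1 06 3d ce 5d.
K' ⊕ ipad = 9a f7 30 0b f8 6b; K' ⊕ opad = f0 9d 5a 61 92 01.
Inner hash: sum = 154+247+48+11+248+107+11+86+59+70+204 = 1245; mod 256 = 221 → dd.
Outer hash (recomputed tag): sum = 240+157+90+97+146+1+221 = 952; mod 256 = 184 → b8.
Recomputed tag = b8; claimed = b8 → match.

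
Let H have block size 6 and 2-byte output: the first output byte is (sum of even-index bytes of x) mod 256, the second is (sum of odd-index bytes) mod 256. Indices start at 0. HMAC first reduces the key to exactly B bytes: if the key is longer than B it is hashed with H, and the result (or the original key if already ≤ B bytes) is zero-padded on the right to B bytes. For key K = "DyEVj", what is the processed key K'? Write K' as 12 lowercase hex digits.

Key "DyEVj" = 44 79 45 56 6a is 5 bytes ≤ B = 6; zero-pad to 6 bytes: K' = 44 79 45 56 6a 00.

447945566a00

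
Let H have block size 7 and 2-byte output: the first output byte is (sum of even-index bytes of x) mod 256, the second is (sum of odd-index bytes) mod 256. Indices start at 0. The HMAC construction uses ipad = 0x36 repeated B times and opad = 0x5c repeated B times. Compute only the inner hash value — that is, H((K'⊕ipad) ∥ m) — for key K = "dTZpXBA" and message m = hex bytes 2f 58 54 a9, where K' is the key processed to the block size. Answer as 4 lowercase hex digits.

a49f

Key "dTZpXBA" = 64 54 5a 70 58 42 41 is exactly B = 7 bytes: K' = 64 54 5a 70 58 42 41.
K' ⊕ ipad = 52 62 6c 46 6e 74 77.
Inner input = 52 62 6c 46 6e 74 77 ∥ 2f 58 54 a9.
Inner hash: even-index sum = 676 mod 256 = 164; odd-index sum = 415 mod 256 = 159 → a4 9f.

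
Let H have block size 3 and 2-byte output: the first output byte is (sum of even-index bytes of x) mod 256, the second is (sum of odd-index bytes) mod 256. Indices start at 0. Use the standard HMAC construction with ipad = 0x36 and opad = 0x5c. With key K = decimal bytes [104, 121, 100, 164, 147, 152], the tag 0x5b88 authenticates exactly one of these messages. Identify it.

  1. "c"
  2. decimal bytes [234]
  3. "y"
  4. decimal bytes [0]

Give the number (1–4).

3

Key decimal bytes [104, 121, 100, 164, 147, 152] = 68 79 64 a4 93 98 is 6 bytes > B = 3, so hash it first: H(key) = 5f b5, then zero-pad to 3 bytes: K' = 5f b5 00.
K' ⊕ ipad = 69 83 36; K' ⊕ opad = 03 e9 5c.
m1: inner = H(69 83 36 63) = 9f e6; tag = H(03 e9 5c 9f e6) = 4588
m2: inner = H(69 83 36 ea) = 9f 6d; tag = H(03 e9 5c 9f 6d) = cc88
m3: inner = H(69 83 36 79) = 9f fc; tag = H(03 e9 5c 9f fc) = 5b88 ← matches
m4: inner = H(69 83 36 00) = 9f 83; tag = H(03 e9 5c 9f 83) = e288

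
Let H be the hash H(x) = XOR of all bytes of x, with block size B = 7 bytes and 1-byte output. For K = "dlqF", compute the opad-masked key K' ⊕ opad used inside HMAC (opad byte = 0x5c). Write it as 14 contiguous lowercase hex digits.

38302d1a5c5c5c

Key "dlqF" = 64 6c 71 46 is 4 bytes ≤ B = 7; zero-pad to 7 bytes: K' = 64 6c 71 46 00 00 00.
XOR each byte with 0x5c: 64⊕5c=38, 6c⊕5c=30, 71⊕5c=2d, 46⊕5c=1a, 00⊕5c=5c, 00⊕5c=5c, 00⊕5c=5c.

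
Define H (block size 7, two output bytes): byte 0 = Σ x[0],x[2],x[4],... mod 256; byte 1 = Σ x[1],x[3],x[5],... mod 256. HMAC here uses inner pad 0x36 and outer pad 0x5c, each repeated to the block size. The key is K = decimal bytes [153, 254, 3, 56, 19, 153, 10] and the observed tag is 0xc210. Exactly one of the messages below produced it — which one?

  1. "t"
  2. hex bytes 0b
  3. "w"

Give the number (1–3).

Key decimal bytes [153, 254, 3, 56, 19, 153, 10] = 99 fe 03 38 13 99 0a is exactly B = 7 bytes: K' = 99 fe 03 38 13 99 0a.
K' ⊕ ipad = af c8 35 0e 25 af 3c; K' ⊕ opad = c5 a2 5f 64 4f c5 56.
m1: inner = H(af c8 35 0e 25 af 3c 74) = 45 f9; tag = H(c5 a2 5f 64 4f c5 56 45 f9) = c210 ← matches
m2: inner = H(af c8 35 0e 25 af 3c 0b) = 45 90; tag = H(c5 a2 5f 64 4f c5 56 45 90) = 5910
m3: inner = H(af c8 35 0e 25 af 3c 77) = 45 fc; tag = H(c5 a2 5f 64 4f c5 56 45 fc) = c510

1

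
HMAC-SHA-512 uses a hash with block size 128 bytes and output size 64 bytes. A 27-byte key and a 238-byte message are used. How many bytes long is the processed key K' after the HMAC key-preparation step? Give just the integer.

Key is 27 ≤ 128 bytes, zero-padded: |K'| = 128.

128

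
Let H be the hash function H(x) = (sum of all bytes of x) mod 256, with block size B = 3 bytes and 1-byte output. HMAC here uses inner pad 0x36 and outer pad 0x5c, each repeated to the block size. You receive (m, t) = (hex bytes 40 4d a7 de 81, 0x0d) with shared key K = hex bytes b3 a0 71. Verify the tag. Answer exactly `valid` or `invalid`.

valid

Key hex bytes b3 a0 71 is exactly B = 3 bytes: K' = b3 a0 71.
K' ⊕ ipad = 85 96 47; K' ⊕ opad = ef fc 2d.
Inner hash: sum = 133+150+71+64+77+167+222+129 = 1013; mod 256 = 245 → f5.
Outer hash (recomputed tag): sum = 239+252+45+245 = 781; mod 256 = 13 → 0d.
Recomputed tag = 0d; claimed = 0d → match.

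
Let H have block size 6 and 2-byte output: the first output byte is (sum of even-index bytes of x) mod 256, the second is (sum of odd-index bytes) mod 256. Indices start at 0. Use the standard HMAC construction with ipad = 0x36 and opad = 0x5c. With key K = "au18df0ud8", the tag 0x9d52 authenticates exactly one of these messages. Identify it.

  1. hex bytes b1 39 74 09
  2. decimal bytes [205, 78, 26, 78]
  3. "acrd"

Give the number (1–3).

Key "au18df0ud8" = 61 75 31 38 64 66 30 75 64 38 is 10 bytes > B = 6, so hash it first: H(key) = 8a c0, then zero-pad to 6 bytes: K' = 8a c0 00 00 00 00.
K' ⊕ ipad = bc f6 36 36 36 36; K' ⊕ opad = d6 9c 5c 5c 5c 5c.
m1: inner = H(bc f6 36 36 36 36 b1 39 74 09) = 4d a4; tag = H(d6 9c 5c 5c 5c 5c 4d a4) = dbf8
m2: inner = H(bc f6 36 36 36 36 cd 4e 1a 4e) = 0f fe; tag = H(d6 9c 5c 5c 5c 5c 0f fe) = 9d52 ← matches
m3: inner = H(bc f6 36 36 36 36 61 63 72 64) = fb 29; tag = H(d6 9c 5c 5c 5c 5c fb 29) = 897d

2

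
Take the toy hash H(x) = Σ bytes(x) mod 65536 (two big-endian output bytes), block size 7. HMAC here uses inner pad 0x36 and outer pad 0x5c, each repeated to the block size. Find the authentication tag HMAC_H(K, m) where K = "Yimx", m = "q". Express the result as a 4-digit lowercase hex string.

022f

Key "Yimx" = 59 69 6d 78 is 4 bytes ≤ B = 7; zero-pad to 7 bytes: K' = 59 69 6d 78 00 00 00.
K' ⊕ ipad = 6f 5f 5b 4e 36 36 36.  K' ⊕ opad = 05 35 31 24 5c 5c 5c.
Inner input = (K'⊕ipad) ∥ m = 6f 5f 5b 4e 36 36 36 ∥ 71.
Inner hash: sum = 111+95+91+78+54+54+54+113 = 650 → 02 8a.
Outer input = (K'⊕opad) ∥ inner = 05 35 31 24 5c 5c 5c ∥ 02 8a.
Outer hash (tag): sum = 5+53+49+36+92+92+92+2+138 = 559 → 02 2f.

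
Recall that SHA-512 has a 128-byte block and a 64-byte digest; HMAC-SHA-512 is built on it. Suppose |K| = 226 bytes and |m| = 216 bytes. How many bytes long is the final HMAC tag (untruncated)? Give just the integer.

The tag is one SHA-512 digest: 64 bytes.

64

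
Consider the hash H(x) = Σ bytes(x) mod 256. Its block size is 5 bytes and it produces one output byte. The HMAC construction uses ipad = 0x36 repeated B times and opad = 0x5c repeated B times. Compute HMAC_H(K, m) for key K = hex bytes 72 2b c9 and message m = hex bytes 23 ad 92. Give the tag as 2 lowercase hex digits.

20

Key hex bytes 72 2b c9 is 3 bytes ≤ B = 5; zero-pad to 5 bytes: K' = 72 2b c9 00 00.
K' ⊕ ipad = 44 1d ff 36 36.  K' ⊕ opad = 2e 77 95 5c 5c.
Inner input = (K'⊕ipad) ∥ m = 44 1d ff 36 36 ∥ 23 ad 92.
Inner hash: sum = 68+29+255+54+54+35+173+146 = 814; mod 256 = 46 → 2e.
Outer input = (K'⊕opad) ∥ inner = 2e 77 95 5c 5c ∥ 2e.
Outer hash (tag): sum = 46+119+149+92+92+46 = 544; mod 256 = 32 → 20.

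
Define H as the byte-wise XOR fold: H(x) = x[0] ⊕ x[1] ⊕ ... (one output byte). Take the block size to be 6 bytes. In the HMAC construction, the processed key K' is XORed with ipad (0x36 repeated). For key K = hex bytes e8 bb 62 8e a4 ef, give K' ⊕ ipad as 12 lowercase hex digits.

de8d54b892d9

Key hex bytes e8 bb 62 8e a4 ef is exactly B = 6 bytes: K' = e8 bb 62 8e a4 ef.
XOR each byte with 0x36: e8⊕36=de, bb⊕36=8d, 62⊕36=54, 8e⊕36=b8, a4⊕36=92, ef⊕36=d9.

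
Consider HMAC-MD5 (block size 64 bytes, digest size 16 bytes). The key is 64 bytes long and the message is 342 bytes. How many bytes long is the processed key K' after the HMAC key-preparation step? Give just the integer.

Key is 64 ≤ 64 bytes, zero-padded: |K'| = 64.

64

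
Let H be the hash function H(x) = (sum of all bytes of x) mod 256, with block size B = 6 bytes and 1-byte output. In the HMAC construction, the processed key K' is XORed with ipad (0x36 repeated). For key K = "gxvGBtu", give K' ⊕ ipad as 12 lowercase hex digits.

f13636363636

Key "gxvGBtu" = 67 78 76 47 42 74 75 is 7 bytes > B = 6, so hash it first: H(key) = c7, then zero-pad to 6 bytes: K' = c7 00 00 00 00 00.
XOR each byte with 0x36: c7⊕36=f1, 00⊕36=36, 00⊕36=36, 00⊕36=36, 00⊕36=36, 00⊕36=36.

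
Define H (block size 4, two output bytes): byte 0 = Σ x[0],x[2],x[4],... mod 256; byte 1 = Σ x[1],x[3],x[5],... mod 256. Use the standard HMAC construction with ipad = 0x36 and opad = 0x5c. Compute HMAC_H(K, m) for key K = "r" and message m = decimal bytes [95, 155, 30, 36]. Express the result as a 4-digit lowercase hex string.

81e3

Key "r" = 72 is 1 byte ≤ B = 4; zero-pad to 4 bytes: K' = 72 00 00 00.
K' ⊕ ipad = 44 36 36 36.  K' ⊕ opad = 2e 5c 5c 5c.
Inner input = (K'⊕ipad) ∥ m = 44 36 36 36 ∥ 5f 9b 1e 24.
Inner hash: even-index sum = 247 mod 256 = 247; odd-index sum = 299 mod 256 = 43 → f7 2b.
Outer input = (K'⊕opad) ∥ inner = 2e 5c 5c 5c ∥ f7 2b.
Outer hash (tag): even-index sum = 385 mod 256 = 129; odd-index sum = 227 mod 256 = 227 → 81 e3.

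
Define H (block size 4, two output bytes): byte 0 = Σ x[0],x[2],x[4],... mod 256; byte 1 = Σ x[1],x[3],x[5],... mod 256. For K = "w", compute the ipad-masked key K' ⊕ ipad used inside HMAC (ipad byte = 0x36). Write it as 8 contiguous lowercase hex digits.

Key "w" = 77 is 1 byte ≤ B = 4; zero-pad to 4 bytes: K' = 77 00 00 00.
XOR each byte with 0x36: 77⊕36=41, 00⊕36=36, 00⊕36=36, 00⊕36=36.

41363636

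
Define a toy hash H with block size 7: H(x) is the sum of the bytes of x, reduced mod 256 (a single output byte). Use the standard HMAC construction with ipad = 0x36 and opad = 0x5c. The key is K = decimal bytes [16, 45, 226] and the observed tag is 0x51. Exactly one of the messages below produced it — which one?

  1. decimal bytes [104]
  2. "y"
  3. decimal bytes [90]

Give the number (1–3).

Key decimal bytes [16, 45, 226] = 10 2d e2 is 3 bytes ≤ B = 7; zero-pad to 7 bytes: K' = 10 2d e2 00 00 00 00.
K' ⊕ ipad = 26 1b d4 36 36 36 36; K' ⊕ opad = 4c 71 be 5c 5c 5c 5c.
m1: inner = H(26 1b d4 36 36 36 36 68) = 55; tag = H(4c 71 be 5c 5c 5c 5c 55) = 40
m2: inner = H(26 1b d4 36 36 36 36 79) = 66; tag = H(4c 71 be 5c 5c 5c 5c 66) = 51 ← matches
m3: inner = H(26 1b d4 36 36 36 36 5a) = 47; tag = H(4c 71 be 5c 5c 5c 5c 47) = 32

2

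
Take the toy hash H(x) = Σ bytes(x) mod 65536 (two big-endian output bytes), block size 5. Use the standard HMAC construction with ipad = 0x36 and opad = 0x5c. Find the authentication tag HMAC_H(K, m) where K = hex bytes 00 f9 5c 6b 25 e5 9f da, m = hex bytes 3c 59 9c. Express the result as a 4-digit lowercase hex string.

Key hex bytes 00 f9 5c 6b 25 e5 9f da is 8 bytes > B = 5, so hash it first: H(key) = 04 43, then zero-pad to 5 bytes: K' = 04 43 00 00 00.
K' ⊕ ipad = 32 75 36 36 36.  K' ⊕ opad = 58 1f 5c 5c 5c.
Inner input = (K'⊕ipad) ∥ m = 32 75 36 36 36 ∥ 3c 59 9c.
Inner hash: sum = 50+117+54+54+54+60+89+156 = 634 → 02 7a.
Outer input = (K'⊕opad) ∥ inner = 58 1f 5c 5c 5c ∥ 02 7a.
Outer hash (tag): sum = 88+31+92+92+92+2+122 = 519 → 02 07.

0207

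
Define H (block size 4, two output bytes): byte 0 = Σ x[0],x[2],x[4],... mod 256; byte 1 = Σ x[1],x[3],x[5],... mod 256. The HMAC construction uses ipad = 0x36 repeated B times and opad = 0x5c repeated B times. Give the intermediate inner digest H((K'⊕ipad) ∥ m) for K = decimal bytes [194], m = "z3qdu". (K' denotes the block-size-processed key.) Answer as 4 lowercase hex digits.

8a03

Key decimal bytes [194] = c2 is 1 byte ≤ B = 4; zero-pad to 4 bytes: K' = c2 00 00 00.
K' ⊕ ipad = f4 36 36 36.
Inner input = f4 36 36 36 ∥ 7a 33 71 64 75.
Inner hash: even-index sum = 650 mod 256 = 138; odd-index sum = 259 mod 256 = 3 → 8a 03.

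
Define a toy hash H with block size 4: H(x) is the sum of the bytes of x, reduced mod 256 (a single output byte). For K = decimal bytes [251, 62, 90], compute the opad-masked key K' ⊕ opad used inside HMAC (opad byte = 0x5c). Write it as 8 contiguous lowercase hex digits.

Key decimal bytes [251, 62, 90] = fb 3e 5a is 3 bytes ≤ B = 4; zero-pad to 4 bytes: K' = fb 3e 5a 00.
XOR each byte with 0x5c: fb⊕5c=a7, 3e⊕5c=62, 5a⊕5c=06, 00⊕5c=5c.

a762065c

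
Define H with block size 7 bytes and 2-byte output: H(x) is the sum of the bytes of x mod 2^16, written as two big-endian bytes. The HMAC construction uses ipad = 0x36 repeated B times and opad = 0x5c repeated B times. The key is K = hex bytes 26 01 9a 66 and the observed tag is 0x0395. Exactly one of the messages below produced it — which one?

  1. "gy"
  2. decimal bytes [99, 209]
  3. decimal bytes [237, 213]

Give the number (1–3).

3

Key hex bytes 26 01 9a 66 is 4 bytes ≤ B = 7; zero-pad to 7 bytes: K' = 26 01 9a 66 00 00 00.
K' ⊕ ipad = 10 37 ac 50 36 36 36; K' ⊕ opad = 7a 5d c6 3a 5c 5c 5c.
m1: inner = H(10 37 ac 50 36 36 36 67 79) = 02 c5; tag = H(7a 5d c6 3a 5c 5c 5c 02 c5) = 03b2
m2: inner = H(10 37 ac 50 36 36 36 63 d1) = 03 19; tag = H(7a 5d c6 3a 5c 5c 5c 03 19) = 0307
m3: inner = H(10 37 ac 50 36 36 36 ed d5) = 03 a7; tag = H(7a 5d c6 3a 5c 5c 5c 03 a7) = 0395 ← matches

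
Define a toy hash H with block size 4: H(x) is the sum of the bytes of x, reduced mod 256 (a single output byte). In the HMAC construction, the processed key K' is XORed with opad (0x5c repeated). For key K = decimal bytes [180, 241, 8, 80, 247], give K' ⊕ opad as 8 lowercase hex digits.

a85c5c5c

Key decimal bytes [180, 241, 8, 80, 247] = b4 f1 08 50 f7 is 5 bytes > B = 4, so hash it first: H(key) = f4, then zero-pad to 4 bytes: K' = f4 00 00 00.
XOR each byte with 0x5c: f4⊕5c=a8, 00⊕5c=5c, 00⊕5c=5c, 00⊕5c=5c.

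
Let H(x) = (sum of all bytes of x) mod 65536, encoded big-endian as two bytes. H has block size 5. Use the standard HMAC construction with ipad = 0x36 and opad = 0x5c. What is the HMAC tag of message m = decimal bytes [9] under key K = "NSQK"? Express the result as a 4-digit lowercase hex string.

Key "NSQK" = 4e 53 51 4b is 4 bytes ≤ B = 5; zero-pad to 5 bytes: K' = 4e 53 51 4b 00.
K' ⊕ ipad = 78 65 67 7d 36.  K' ⊕ opad = 12 0f 0d 17 5c.
Inner input = (K'⊕ipad) ∥ m = 78 65 67 7d 36 ∥ 09.
Inner hash: sum = 120+101+103+125+54+9 = 512 → 02 00.
Outer input = (K'⊕opad) ∥ inner = 12 0f 0d 17 5c ∥ 02 00.
Outer hash (tag): sum = 18+15+13+23+92+2+0 = 163 → 00 a3.

00a3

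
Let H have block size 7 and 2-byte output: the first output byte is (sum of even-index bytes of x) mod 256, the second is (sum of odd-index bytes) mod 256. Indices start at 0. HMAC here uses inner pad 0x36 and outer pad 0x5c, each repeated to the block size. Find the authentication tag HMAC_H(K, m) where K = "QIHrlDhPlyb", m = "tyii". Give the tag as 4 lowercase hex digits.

Key "QIHrlDhPlyb" = 51 49 48 72 6c 44 68 50 6c 79 62 is 11 bytes > B = 7, so hash it first: H(key) = 3b c8, then zero-pad to 7 bytes: K' = 3b c8 00 00 00 00 00.
K' ⊕ ipad = 0d fe 36 36 36 36 36.  K' ⊕ opad = 67 94 5c 5c 5c 5c 5c.
Inner input = (K'⊕ipad) ∥ m = 0d fe 36 36 36 36 36 ∥ 74 79 69 69.
Inner hash: even-index sum = 401 mod 256 = 145; odd-index sum = 583 mod 256 = 71 → 91 47.
Outer input = (K'⊕opad) ∥ inner = 67 94 5c 5c 5c 5c 5c ∥ 91 47.
Outer hash (tag): even-index sum = 450 mod 256 = 194; odd-index sum = 477 mod 256 = 221 → c2 dd.

c2dd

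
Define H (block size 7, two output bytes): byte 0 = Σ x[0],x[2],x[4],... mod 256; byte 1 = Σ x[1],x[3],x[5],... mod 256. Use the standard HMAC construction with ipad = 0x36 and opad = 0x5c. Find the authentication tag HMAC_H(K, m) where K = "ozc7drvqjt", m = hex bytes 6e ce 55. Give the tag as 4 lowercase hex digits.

cb9c

Key "ozc7drvqjt" = 6f 7a 63 37 64 72 76 71 6a 74 is 10 bytes > B = 7, so hash it first: H(key) = 16 08, then zero-pad to 7 bytes: K' = 16 08 00 00 00 00 00.
K' ⊕ ipad = 20 3e 36 36 36 36 36.  K' ⊕ opad = 4a 54 5c 5c 5c 5c 5c.
Inner input = (K'⊕ipad) ∥ m = 20 3e 36 36 36 36 36 ∥ 6e ce 55.
Inner hash: even-index sum = 400 mod 256 = 144; odd-index sum = 365 mod 256 = 109 → 90 6d.
Outer input = (K'⊕opad) ∥ inner = 4a 54 5c 5c 5c 5c 5c ∥ 90 6d.
Outer hash (tag): even-index sum = 459 mod 256 = 203; odd-index sum = 412 mod 256 = 156 → cb 9c.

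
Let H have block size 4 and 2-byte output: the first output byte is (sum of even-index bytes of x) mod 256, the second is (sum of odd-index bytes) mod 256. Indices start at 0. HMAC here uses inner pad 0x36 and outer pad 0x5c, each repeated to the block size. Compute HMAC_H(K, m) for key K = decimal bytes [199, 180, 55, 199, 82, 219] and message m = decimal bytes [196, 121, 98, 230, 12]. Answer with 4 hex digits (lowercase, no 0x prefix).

Key decimal bytes [199, 180, 55, 199, 82, 219] = c7 b4 37 c7 52 db is 6 bytes > B = 4, so hash it first: H(key) = 50 56, then zero-pad to 4 bytes: K' = 50 56 00 00.
K' ⊕ ipad = 66 60 36 36.  K' ⊕ opad = 0c 0a 5c 5c.
Inner input = (K'⊕ipad) ∥ m = 66 60 36 36 ∥ c4 79 62 e6 0c.
Inner hash: even-index sum = 462 mod 256 = 206; odd-index sum = 501 mod 256 = 245 → ce f5.
Outer input = (K'⊕opad) ∥ inner = 0c 0a 5c 5c ∥ ce f5.
Outer hash (tag): even-index sum = 310 mod 256 = 54; odd-index sum = 347 mod 256 = 91 → 36 5b.

365b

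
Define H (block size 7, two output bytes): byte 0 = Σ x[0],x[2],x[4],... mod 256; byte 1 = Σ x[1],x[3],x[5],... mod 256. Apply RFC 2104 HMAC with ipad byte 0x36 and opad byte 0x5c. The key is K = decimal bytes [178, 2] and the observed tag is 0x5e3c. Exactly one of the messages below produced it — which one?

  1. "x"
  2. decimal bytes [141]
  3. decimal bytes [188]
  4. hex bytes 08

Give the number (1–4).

3

Key decimal bytes [178, 2] = b2 02 is 2 bytes ≤ B = 7; zero-pad to 7 bytes: K' = b2 02 00 00 00 00 00.
K' ⊕ ipad = 84 34 36 36 36 36 36; K' ⊕ opad = ee 5e 5c 5c 5c 5c 5c.
m1: inner = H(84 34 36 36 36 36 36 78) = 26 18; tag = H(ee 5e 5c 5c 5c 5c 5c 26 18) = 1a3c
m2: inner = H(84 34 36 36 36 36 36 8d) = 26 2d; tag = H(ee 5e 5c 5c 5c 5c 5c 26 2d) = 2f3c
m3: inner = H(84 34 36 36 36 36 36 bc) = 26 5c; tag = H(ee 5e 5c 5c 5c 5c 5c 26 5c) = 5e3c ← matches
m4: inner = H(84 34 36 36 36 36 36 08) = 26 a8; tag = H(ee 5e 5c 5c 5c 5c 5c 26 a8) = aa3c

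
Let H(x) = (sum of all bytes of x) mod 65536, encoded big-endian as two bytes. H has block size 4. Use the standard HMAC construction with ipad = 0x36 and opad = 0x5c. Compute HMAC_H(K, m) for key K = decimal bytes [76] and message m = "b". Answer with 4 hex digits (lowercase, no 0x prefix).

Key decimal bytes [76] = 4c is 1 byte ≤ B = 4; zero-pad to 4 bytes: K' = 4c 00 00 00.
K' ⊕ ipad = 7a 36 36 36.  K' ⊕ opad = 10 5c 5c 5c.
Inner input = (K'⊕ipad) ∥ m = 7a 36 36 36 ∥ 62.
Inner hash: sum = 122+54+54+54+98 = 382 → 01 7e.
Outer input = (K'⊕opad) ∥ inner = 10 5c 5c 5c ∥ 01 7e.
Outer hash (tag): sum = 16+92+92+92+1+126 = 419 → 01 a3.

01a3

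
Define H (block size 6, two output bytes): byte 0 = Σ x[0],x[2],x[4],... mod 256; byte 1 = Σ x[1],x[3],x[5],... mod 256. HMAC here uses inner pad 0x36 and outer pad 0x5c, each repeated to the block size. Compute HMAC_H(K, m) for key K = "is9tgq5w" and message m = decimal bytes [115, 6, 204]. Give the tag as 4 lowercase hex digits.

cdb6

Key "is9tgq5w" = 69 73 39 74 67 71 35 77 is 8 bytes > B = 6, so hash it first: H(key) = 3e cf, then zero-pad to 6 bytes: K' = 3e cf 00 00 00 00.
K' ⊕ ipad = 08 f9 36 36 36 36.  K' ⊕ opad = 62 93 5c 5c 5c 5c.
Inner input = (K'⊕ipad) ∥ m = 08 f9 36 36 36 36 ∥ 73 06 cc.
Inner hash: even-index sum = 435 mod 256 = 179; odd-index sum = 363 mod 256 = 107 → b3 6b.
Outer input = (K'⊕opad) ∥ inner = 62 93 5c 5c 5c 5c ∥ b3 6b.
Outer hash (tag): even-index sum = 461 mod 256 = 205; odd-index sum = 438 mod 256 = 182 → cd b6.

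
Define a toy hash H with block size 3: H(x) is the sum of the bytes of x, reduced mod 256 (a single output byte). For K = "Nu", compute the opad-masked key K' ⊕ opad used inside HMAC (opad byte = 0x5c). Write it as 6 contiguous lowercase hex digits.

Key "Nu" = 4e 75 is 2 bytes ≤ B = 3; zero-pad to 3 bytes: K' = 4e 75 00.
XOR each byte with 0x5c: 4e⊕5c=12, 75⊕5c=29, 00⊕5c=5c.

12295c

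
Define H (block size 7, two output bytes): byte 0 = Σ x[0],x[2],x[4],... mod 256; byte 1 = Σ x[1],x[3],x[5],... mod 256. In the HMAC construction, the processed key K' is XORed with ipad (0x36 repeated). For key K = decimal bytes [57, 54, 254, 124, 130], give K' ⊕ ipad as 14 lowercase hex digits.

0f00c84ab43636

Key decimal bytes [57, 54, 254, 124, 130] = 39 36 fe 7c 82 is 5 bytes ≤ B = 7; zero-pad to 7 bytes: K' = 39 36 fe 7c 82 00 00.
XOR each byte with 0x36: 39⊕36=0f, 36⊕36=00, fe⊕36=c8, 7c⊕36=4a, 82⊕36=b4, 00⊕36=36, 00⊕36=36.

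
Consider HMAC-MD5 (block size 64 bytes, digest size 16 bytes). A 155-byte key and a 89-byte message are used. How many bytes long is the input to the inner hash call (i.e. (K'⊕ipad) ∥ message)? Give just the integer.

Key is 155 > 64 bytes, so it is hashed to 16 bytes then zero-padded to 64: |K'| = 64.
Inner input = (K'⊕ipad) ∥ m → 64 + 89 = 153 bytes.

153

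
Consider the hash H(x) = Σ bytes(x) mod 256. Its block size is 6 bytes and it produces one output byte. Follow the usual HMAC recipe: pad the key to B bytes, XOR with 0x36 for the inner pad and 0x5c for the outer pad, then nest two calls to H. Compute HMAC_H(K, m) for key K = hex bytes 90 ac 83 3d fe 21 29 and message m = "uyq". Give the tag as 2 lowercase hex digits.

c3

Key hex bytes 90 ac 83 3d fe 21 29 is 7 bytes > B = 6, so hash it first: H(key) = 44, then zero-pad to 6 bytes: K' = 44 00 00 00 00 00.
K' ⊕ ipad = 72 36 36 36 36 36.  K' ⊕ opad = 18 5c 5c 5c 5c 5c.
Inner input = (K'⊕ipad) ∥ m = 72 36 36 36 36 36 ∥ 75 79 71.
Inner hash: sum = 114+54+54+54+54+54+117+121+113 = 735; mod 256 = 223 → df.
Outer input = (K'⊕opad) ∥ inner = 18 5c 5c 5c 5c 5c ∥ df.
Outer hash (tag): sum = 24+92+92+92+92+92+223 = 707; mod 256 = 195 → c3.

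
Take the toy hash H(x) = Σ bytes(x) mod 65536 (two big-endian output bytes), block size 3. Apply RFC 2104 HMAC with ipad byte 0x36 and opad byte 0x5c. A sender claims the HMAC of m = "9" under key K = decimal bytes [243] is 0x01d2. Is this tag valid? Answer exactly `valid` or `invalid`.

valid

Key decimal bytes [243] = f3 is 1 byte ≤ B = 3; zero-pad to 3 bytes: K' = f3 00 00.
K' ⊕ ipad = c5 36 36; K' ⊕ opad = af 5c 5c.
Inner hash: sum = 197+54+54+57 = 362 → 01 6a.
Outer hash (recomputed tag): sum = 175+92+92+1+106 = 466 → 01 d2.
Recomputed tag = 01d2; claimed = 01d2 → match.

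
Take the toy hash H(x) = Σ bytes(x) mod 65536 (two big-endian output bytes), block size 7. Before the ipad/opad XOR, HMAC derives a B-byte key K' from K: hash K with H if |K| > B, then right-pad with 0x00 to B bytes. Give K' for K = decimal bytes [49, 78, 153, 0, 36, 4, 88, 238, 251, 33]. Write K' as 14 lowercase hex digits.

03a20000000000

|K| = 10 > B = 7, so first hash the key.
H(K): sum = 49+78+153+0+36+4+88+238+251+33 = 930 → 03 a2.
Zero-pad H(K) = 03 a2 to 7 bytes: K' = 03 a2 00 00 00 00 00.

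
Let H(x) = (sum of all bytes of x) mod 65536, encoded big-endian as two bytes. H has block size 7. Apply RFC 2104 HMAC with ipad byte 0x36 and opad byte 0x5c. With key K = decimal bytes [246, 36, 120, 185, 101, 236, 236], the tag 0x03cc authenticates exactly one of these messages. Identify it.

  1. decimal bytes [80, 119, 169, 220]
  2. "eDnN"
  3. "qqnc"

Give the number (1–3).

Key decimal bytes [246, 36, 120, 185, 101, 236, 236] = f6 24 78 b9 65 ec ec is exactly B = 7 bytes: K' = f6 24 78 b9 65 ec ec.
K' ⊕ ipad = c0 12 4e 8f 53 da da; K' ⊕ opad = aa 78 24 e5 39 b0 b0.
m1: inner = H(c0 12 4e 8f 53 da da 50 77 a9 dc) = 06 02; tag = H(aa 78 24 e5 39 b0 b0 06 02) = 03cc ← matches
m2: inner = H(c0 12 4e 8f 53 da da 65 44 6e 4e) = 05 1b; tag = H(aa 78 24 e5 39 b0 b0 05 1b) = 03e4
m3: inner = H(c0 12 4e 8f 53 da da 71 71 6e 63) = 05 69; tag = H(aa 78 24 e5 39 b0 b0 05 69) = 0432

1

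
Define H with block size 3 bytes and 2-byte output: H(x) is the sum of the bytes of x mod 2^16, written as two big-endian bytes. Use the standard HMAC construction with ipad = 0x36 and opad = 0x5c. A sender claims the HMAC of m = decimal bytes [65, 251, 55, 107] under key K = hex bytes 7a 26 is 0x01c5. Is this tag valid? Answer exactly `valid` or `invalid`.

invalid

Key hex bytes 7a 26 is 2 bytes ≤ B = 3; zero-pad to 3 bytes: K' = 7a 26 00.
K' ⊕ ipad = 4c 10 36; K' ⊕ opad = 26 7a 5c.
Inner hash: sum = 76+16+54+65+251+55+107 = 624 → 02 70.
Outer hash (recomputed tag): sum = 38+122+92+2+112 = 366 → 01 6e.
Recomputed tag = 016e; claimed = 01c5 → mismatch.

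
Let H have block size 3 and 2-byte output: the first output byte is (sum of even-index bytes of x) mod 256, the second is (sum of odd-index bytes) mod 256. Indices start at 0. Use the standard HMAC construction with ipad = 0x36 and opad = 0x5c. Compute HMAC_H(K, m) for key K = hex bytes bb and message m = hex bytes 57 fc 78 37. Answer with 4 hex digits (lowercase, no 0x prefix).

Key hex bytes bb is 1 byte ≤ B = 3; zero-pad to 3 bytes: K' = bb 00 00.
K' ⊕ ipad = 8d 36 36.  K' ⊕ opad = e7 5c 5c.
Inner input = (K'⊕ipad) ∥ m = 8d 36 36 ∥ 57 fc 78 37.
Inner hash: even-index sum = 502 mod 256 = 246; odd-index sum = 261 mod 256 = 5 → f6 05.
Outer input = (K'⊕opad) ∥ inner = e7 5c 5c ∥ f6 05.
Outer hash (tag): even-index sum = 328 mod 256 = 72; odd-index sum = 338 mod 256 = 82 → 48 52.

4852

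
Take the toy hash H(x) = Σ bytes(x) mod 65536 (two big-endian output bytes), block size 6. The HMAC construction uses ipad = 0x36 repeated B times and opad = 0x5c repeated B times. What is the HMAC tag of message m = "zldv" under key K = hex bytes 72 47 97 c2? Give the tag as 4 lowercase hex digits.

Key hex bytes 72 47 97 c2 is 4 bytes ≤ B = 6; zero-pad to 6 bytes: K' = 72 47 97 c2 00 00.
K' ⊕ ipad = 44 71 a1 f4 36 36.  K' ⊕ opad = 2e 1b cb 9e 5c 5c.
Inner input = (K'⊕ipad) ∥ m = 44 71 a1 f4 36 36 ∥ 7a 6c 64 76.
Inner hash: sum = 68+113+161+244+54+54+122+108+100+118 = 1142 → 04 76.
Outer input = (K'⊕opad) ∥ inner = 2e 1b cb 9e 5c 5c ∥ 04 76.
Outer hash (tag): sum = 46+27+203+158+92+92+4+118 = 740 → 02 e4.

02e4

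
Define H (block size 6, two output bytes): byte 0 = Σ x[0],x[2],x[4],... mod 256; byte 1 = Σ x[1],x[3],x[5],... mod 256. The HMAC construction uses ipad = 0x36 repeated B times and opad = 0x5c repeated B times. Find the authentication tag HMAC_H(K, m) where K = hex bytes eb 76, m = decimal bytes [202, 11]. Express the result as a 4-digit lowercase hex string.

8299

Key hex bytes eb 76 is 2 bytes ≤ B = 6; zero-pad to 6 bytes: K' = eb 76 00 00 00 00.
K' ⊕ ipad = dd 40 36 36 36 36.  K' ⊕ opad = b7 2a 5c 5c 5c 5c.
Inner input = (K'⊕ipad) ∥ m = dd 40 36 36 36 36 ∥ ca 0b.
Inner hash: even-index sum = 531 mod 256 = 19; odd-index sum = 183 mod 256 = 183 → 13 b7.
Outer input = (K'⊕opad) ∥ inner = b7 2a 5c 5c 5c 5c ∥ 13 b7.
Outer hash (tag): even-index sum = 386 mod 256 = 130; odd-index sum = 409 mod 256 = 153 → 82 99.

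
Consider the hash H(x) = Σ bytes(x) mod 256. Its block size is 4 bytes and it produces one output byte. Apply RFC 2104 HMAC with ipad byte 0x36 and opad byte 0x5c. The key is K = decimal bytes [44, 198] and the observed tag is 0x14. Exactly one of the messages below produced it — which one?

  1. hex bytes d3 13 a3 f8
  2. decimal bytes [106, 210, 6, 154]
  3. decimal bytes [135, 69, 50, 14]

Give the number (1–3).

Key decimal bytes [44, 198] = 2c c6 is 2 bytes ≤ B = 4; zero-pad to 4 bytes: K' = 2c c6 00 00.
K' ⊕ ipad = 1a f0 36 36; K' ⊕ opad = 70 9a 5c 5c.
m1: inner = H(1a f0 36 36 d3 13 a3 f8) = f7; tag = H(70 9a 5c 5c f7) = b9
m2: inner = H(1a f0 36 36 6a d2 06 9a) = 52; tag = H(70 9a 5c 5c 52) = 14 ← matches
m3: inner = H(1a f0 36 36 87 45 32 0e) = 82; tag = H(70 9a 5c 5c 82) = 44

2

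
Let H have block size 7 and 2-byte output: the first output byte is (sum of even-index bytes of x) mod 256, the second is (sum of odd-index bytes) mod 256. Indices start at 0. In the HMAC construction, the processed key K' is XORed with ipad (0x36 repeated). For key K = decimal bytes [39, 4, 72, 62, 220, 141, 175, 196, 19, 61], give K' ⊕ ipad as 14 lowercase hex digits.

3be63636363636

Key decimal bytes [39, 4, 72, 62, 220, 141, 175, 196, 19, 61] = 27 04 48 3e dc 8d af c4 13 3d is 10 bytes > B = 7, so hash it first: H(key) = 0d d0, then zero-pad to 7 bytes: K' = 0d d0 00 00 00 00 00.
XOR each byte with 0x36: 0d⊕36=3b, d0⊕36=e6, 00⊕36=36, 00⊕36=36, 00⊕36=36, 00⊕36=36, 00⊕36=36.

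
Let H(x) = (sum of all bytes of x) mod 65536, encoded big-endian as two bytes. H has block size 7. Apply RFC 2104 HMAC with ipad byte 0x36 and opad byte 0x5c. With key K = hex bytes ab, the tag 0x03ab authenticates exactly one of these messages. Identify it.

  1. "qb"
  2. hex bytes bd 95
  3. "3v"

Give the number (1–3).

3

Key hex bytes ab is 1 byte ≤ B = 7; zero-pad to 7 bytes: K' = ab 00 00 00 00 00 00.
K' ⊕ ipad = 9d 36 36 36 36 36 36; K' ⊕ opad = f7 5c 5c 5c 5c 5c 5c.
m1: inner = H(9d 36 36 36 36 36 36 71 62) = 02 b4; tag = H(f7 5c 5c 5c 5c 5c 5c 02 b4) = 03d5
m2: inner = H(9d 36 36 36 36 36 36 bd 95) = 03 33; tag = H(f7 5c 5c 5c 5c 5c 5c 03 33) = 0355
m3: inner = H(9d 36 36 36 36 36 36 33 76) = 02 8a; tag = H(f7 5c 5c 5c 5c 5c 5c 02 8a) = 03ab ← matches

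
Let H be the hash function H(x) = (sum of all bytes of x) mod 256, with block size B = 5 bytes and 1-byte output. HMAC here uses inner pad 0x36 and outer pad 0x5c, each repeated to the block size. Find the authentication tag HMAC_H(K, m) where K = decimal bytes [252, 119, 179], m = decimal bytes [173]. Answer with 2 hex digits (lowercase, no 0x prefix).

Key decimal bytes [252, 119, 179] = fc 77 b3 is 3 bytes ≤ B = 5; zero-pad to 5 bytes: K' = fc 77 b3 00 00.
K' ⊕ ipad = ca 41 85 36 36.  K' ⊕ opad = a0 2b ef 5c 5c.
Inner input = (K'⊕ipad) ∥ m = ca 41 85 36 36 ∥ ad.
Inner hash: sum = 202+65+133+54+54+173 = 681; mod 256 = 169 → a9.
Outer input = (K'⊕opad) ∥ inner = a0 2b ef 5c 5c ∥ a9.
Outer hash (tag): sum = 160+43+239+92+92+169 = 795; mod 256 = 27 → 1b.

1b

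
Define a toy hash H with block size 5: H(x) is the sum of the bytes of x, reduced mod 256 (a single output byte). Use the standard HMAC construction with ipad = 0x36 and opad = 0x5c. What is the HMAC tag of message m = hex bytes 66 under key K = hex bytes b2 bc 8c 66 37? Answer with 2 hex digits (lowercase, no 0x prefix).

Key hex bytes b2 bc 8c 66 37 is exactly B = 5 bytes: K' = b2 bc 8c 66 37.
K' ⊕ ipad = 84 8a ba 50 01.  K' ⊕ opad = ee e0 d0 3a 6b.
Inner input = (K'⊕ipad) ∥ m = 84 8a ba 50 01 ∥ 66.
Inner hash: sum = 132+138+186+80+1+102 = 639; mod 256 = 127 → 7f.
Outer input = (K'⊕opad) ∥ inner = ee e0 d0 3a 6b ∥ 7f.
Outer hash (tag): sum = 238+224+208+58+107+127 = 962; mod 256 = 194 → c2.

c2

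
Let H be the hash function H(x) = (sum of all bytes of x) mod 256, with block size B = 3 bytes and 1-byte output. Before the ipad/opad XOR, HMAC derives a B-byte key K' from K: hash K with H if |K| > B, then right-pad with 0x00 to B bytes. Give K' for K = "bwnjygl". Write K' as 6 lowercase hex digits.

fd0000

|K| = 7 > B = 3, so first hash the key.
H(K): sum = 98+119+110+106+121+103+108 = 765; mod 256 = 253 → fd.
Zero-pad H(K) = fd to 3 bytes: K' = fd 00 00.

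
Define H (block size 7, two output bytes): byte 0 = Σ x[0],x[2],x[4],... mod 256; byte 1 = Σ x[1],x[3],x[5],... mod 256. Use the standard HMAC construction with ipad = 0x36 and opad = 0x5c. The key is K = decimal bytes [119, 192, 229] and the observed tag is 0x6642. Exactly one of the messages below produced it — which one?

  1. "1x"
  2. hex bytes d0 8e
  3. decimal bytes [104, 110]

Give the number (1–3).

3

Key decimal bytes [119, 192, 229] = 77 c0 e5 is 3 bytes ≤ B = 7; zero-pad to 7 bytes: K' = 77 c0 e5 00 00 00 00.
K' ⊕ ipad = 41 f6 d3 36 36 36 36; K' ⊕ opad = 2b 9c b9 5c 5c 5c 5c.
m1: inner = H(41 f6 d3 36 36 36 36 31 78) = f8 93; tag = H(2b 9c b9 5c 5c 5c 5c f8 93) = 2f4c
m2: inner = H(41 f6 d3 36 36 36 36 d0 8e) = 0e 32; tag = H(2b 9c b9 5c 5c 5c 5c 0e 32) = ce62
m3: inner = H(41 f6 d3 36 36 36 36 68 6e) = ee ca; tag = H(2b 9c b9 5c 5c 5c 5c ee ca) = 6642 ← matches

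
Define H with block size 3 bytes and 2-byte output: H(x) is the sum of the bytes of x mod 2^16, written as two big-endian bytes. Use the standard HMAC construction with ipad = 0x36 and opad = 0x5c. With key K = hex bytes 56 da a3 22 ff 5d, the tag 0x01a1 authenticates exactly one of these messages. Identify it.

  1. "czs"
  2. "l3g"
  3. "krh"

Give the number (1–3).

Key hex bytes 56 da a3 22 ff 5d is 6 bytes > B = 3, so hash it first: H(key) = 03 51, then zero-pad to 3 bytes: K' = 03 51 00.
K' ⊕ ipad = 35 67 36; K' ⊕ opad = 5f 0d 5c.
m1: inner = H(35 67 36 63 7a 73) = 02 22; tag = H(5f 0d 5c 02 22) = 00ec
m2: inner = H(35 67 36 6c 33 67) = 01 d8; tag = H(5f 0d 5c 01 d8) = 01a1 ← matches
m3: inner = H(35 67 36 6b 72 68) = 02 17; tag = H(5f 0d 5c 02 17) = 00e1

2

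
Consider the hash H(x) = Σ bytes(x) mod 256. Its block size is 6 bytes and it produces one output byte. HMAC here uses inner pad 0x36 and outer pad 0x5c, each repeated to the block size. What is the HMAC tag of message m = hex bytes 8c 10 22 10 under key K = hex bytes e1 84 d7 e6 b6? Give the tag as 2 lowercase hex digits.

Key hex bytes e1 84 d7 e6 b6 is 5 bytes ≤ B = 6; zero-pad to 6 bytes: K' = e1 84 d7 e6 b6 00.
K' ⊕ ipad = d7 b2 e1 d0 80 36.  K' ⊕ opad = bd d8 8b ba ea 5c.
Inner input = (K'⊕ipad) ∥ m = d7 b2 e1 d0 80 36 ∥ 8c 10 22 10.
Inner hash: sum = 215+178+225+208+128+54+140+16+34+16 = 1214; mod 256 = 190 → be.
Outer input = (K'⊕opad) ∥ inner = bd d8 8b ba ea 5c ∥ be.
Outer hash (tag): sum = 189+216+139+186+234+92+190 = 1246; mod 256 = 222 → de.

de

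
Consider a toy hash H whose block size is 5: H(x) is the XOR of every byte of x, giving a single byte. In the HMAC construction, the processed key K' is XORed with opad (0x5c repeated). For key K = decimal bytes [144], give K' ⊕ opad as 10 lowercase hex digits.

Key decimal bytes [144] = 90 is 1 byte ≤ B = 5; zero-pad to 5 bytes: K' = 90 00 00 00 00.
XOR each byte with 0x5c: 90⊕5c=cc, 00⊕5c=5c, 00⊕5c=5c, 00⊕5c=5c, 00⊕5c=5c.

cc5c5c5c5c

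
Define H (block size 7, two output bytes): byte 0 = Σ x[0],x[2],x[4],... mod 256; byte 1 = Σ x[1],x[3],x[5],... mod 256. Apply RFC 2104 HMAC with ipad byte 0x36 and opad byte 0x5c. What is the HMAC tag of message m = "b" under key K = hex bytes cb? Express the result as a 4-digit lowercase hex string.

afb3

Key hex bytes cb is 1 byte ≤ B = 7; zero-pad to 7 bytes: K' = cb 00 00 00 00 00 00.
K' ⊕ ipad = fd 36 36 36 36 36 36.  K' ⊕ opad = 97 5c 5c 5c 5c 5c 5c.
Inner input = (K'⊕ipad) ∥ m = fd 36 36 36 36 36 36 ∥ 62.
Inner hash: even-index sum = 415 mod 256 = 159; odd-index sum = 260 mod 256 = 4 → 9f 04.
Outer input = (K'⊕opad) ∥ inner = 97 5c 5c 5c 5c 5c 5c ∥ 9f 04.
Outer hash (tag): even-index sum = 431 mod 256 = 175; odd-index sum = 435 mod 256 = 179 → af b3.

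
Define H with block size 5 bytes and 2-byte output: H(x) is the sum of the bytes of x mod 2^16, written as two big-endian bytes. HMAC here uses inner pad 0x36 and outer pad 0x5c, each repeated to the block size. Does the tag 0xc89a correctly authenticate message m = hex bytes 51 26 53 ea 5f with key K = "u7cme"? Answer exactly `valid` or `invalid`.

Key "u7cme" = 75 37 63 6d 65 is exactly B = 5 bytes: K' = 75 37 63 6d 65.
K' ⊕ ipad = 43 01 55 5b 53; K' ⊕ opad = 29 6b 3f 31 39.
Inner hash: sum = 67+1+85+91+83+81+38+83+234+95 = 858 → 03 5a.
Outer hash (recomputed tag): sum = 41+107+63+49+57+3+90 = 410 → 01 9a.
Recomputed tag = 019a; claimed = c89a → mismatch.

invalid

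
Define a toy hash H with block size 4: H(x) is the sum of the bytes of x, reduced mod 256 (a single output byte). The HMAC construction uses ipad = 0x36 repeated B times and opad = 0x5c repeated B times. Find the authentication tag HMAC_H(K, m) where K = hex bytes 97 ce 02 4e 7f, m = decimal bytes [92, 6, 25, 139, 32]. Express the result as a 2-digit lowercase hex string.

Key hex bytes 97 ce 02 4e 7f is 5 bytes > B = 4, so hash it first: H(key) = 34, then zero-pad to 4 bytes: K' = 34 00 00 00.
K' ⊕ ipad = 02 36 36 36.  K' ⊕ opad = 68 5c 5c 5c.
Inner input = (K'⊕ipad) ∥ m = 02 36 36 36 ∥ 5c 06 19 8b 20.
Inner hash: sum = 2+54+54+54+92+6+25+139+32 = 458; mod 256 = 202 → ca.
Outer input = (K'⊕opad) ∥ inner = 68 5c 5c 5c ∥ ca.
Outer hash (tag): sum = 104+92+92+92+202 = 582; mod 256 = 70 → 46.

46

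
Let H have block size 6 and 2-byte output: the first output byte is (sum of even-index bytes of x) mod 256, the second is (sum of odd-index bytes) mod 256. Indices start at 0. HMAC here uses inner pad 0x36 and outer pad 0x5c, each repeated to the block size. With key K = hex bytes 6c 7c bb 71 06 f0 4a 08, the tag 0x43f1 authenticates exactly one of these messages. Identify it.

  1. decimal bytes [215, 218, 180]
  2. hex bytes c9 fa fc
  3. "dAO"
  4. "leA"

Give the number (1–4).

3

Key hex bytes 6c 7c bb 71 06 f0 4a 08 is 8 bytes > B = 6, so hash it first: H(key) = 77 e5, then zero-pad to 6 bytes: K' = 77 e5 00 00 00 00.
K' ⊕ ipad = 41 d3 36 36 36 36; K' ⊕ opad = 2b b9 5c 5c 5c 5c.
m1: inner = H(41 d3 36 36 36 36 d7 da b4) = 38 19; tag = H(2b b9 5c 5c 5c 5c 38 19) = 1b8a
m2: inner = H(41 d3 36 36 36 36 c9 fa fc) = 72 39; tag = H(2b b9 5c 5c 5c 5c 72 39) = 55aa
m3: inner = H(41 d3 36 36 36 36 64 41 4f) = 60 80; tag = H(2b b9 5c 5c 5c 5c 60 80) = 43f1 ← matches
m4: inner = H(41 d3 36 36 36 36 6c 65 41) = 5a a4; tag = H(2b b9 5c 5c 5c 5c 5a a4) = 3d15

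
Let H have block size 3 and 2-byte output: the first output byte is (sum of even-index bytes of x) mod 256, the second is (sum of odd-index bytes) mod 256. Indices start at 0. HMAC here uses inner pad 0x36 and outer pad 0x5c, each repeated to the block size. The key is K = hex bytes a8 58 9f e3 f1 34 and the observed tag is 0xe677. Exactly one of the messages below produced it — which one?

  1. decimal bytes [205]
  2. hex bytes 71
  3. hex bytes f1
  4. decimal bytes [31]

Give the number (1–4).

1

Key hex bytes a8 58 9f e3 f1 34 is 6 bytes > B = 3, so hash it first: H(key) = 38 6f, then zero-pad to 3 bytes: K' = 38 6f 00.
K' ⊕ ipad = 0e 59 36; K' ⊕ opad = 64 33 5c.
m1: inner = H(0e 59 36 cd) = 44 26; tag = H(64 33 5c 44 26) = e677 ← matches
m2: inner = H(0e 59 36 71) = 44 ca; tag = H(64 33 5c 44 ca) = 8a77
m3: inner = H(0e 59 36 f1) = 44 4a; tag = H(64 33 5c 44 4a) = 0a77
m4: inner = H(0e 59 36 1f) = 44 78; tag = H(64 33 5c 44 78) = 3877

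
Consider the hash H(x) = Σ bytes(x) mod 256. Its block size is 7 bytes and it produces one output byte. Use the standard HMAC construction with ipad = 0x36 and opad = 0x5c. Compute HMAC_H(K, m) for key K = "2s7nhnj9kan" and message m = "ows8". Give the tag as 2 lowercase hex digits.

Key "2s7nhnj9kan" = 32 73 37 6e 68 6e 6a 39 6b 61 6e is 11 bytes > B = 7, so hash it first: H(key) = fd, then zero-pad to 7 bytes: K' = fd 00 00 00 00 00 00.
K' ⊕ ipad = cb 36 36 36 36 36 36.  K' ⊕ opad = a1 5c 5c 5c 5c 5c 5c.
Inner input = (K'⊕ipad) ∥ m = cb 36 36 36 36 36 36 ∥ 6f 77 73 38.
Inner hash: sum = 203+54+54+54+54+54+54+111+119+115+56 = 928; mod 256 = 160 → a0.
Outer input = (K'⊕opad) ∥ inner = a1 5c 5c 5c 5c 5c 5c ∥ a0.
Outer hash (tag): sum = 161+92+92+92+92+92+92+160 = 873; mod 256 = 105 → 69.

69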